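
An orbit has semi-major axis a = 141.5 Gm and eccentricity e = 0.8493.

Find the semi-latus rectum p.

Convert to SI: a = 141.5 Gm = 1.415e+11 m.
p = a (1 − e²).
p = 1.415e+11 · (1 − (0.8493)²) = 1.415e+11 · 0.27869 ≈ 3.943e+10 m = 39.43 Gm.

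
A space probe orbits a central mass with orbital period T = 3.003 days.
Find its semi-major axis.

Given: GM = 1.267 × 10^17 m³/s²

Convert to SI: T = 3.003 days = 259459 s.
Invert Kepler's third law: a = (GM · T² / (4π²))^(1/3).
Substituting T = 259459 s and GM = 1.267e+17 m³/s²:
a = (1.267e+17 · (259459)² / (4π²))^(1/3) m
a ≈ 6e+08 m = 600 Mm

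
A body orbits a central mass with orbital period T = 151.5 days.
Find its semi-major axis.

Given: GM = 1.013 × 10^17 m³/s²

Convert to SI: T = 151.5 days = 1.30896e+07 s.
Invert Kepler's third law: a = (GM · T² / (4π²))^(1/3).
Substituting T = 1.30896e+07 s and GM = 1.013e+17 m³/s²:
a = (1.013e+17 · (1.30896e+07)² / (4π²))^(1/3) m
a ≈ 7.604e+09 m = 7.604 Gm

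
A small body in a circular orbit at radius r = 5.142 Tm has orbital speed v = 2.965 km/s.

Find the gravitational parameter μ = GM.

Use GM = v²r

Convert to SI: r = 5.142 Tm = 5.142e+12 m; v = 2.965 km/s = 2965 m/s.
For a circular orbit v² = GM/r, so GM = v² · r.
GM = (2965)² · 5.142e+12 m³/s² ≈ 4.52e+19 m³/s² = 4.52 × 10^19 m³/s².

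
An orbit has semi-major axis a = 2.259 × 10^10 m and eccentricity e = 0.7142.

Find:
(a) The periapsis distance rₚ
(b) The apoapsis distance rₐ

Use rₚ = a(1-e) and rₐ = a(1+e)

(a) rₚ = a(1 − e) = 2.259e+10 · (1 − 0.7142) = 2.259e+10 · 0.2858 ≈ 6.456e+09 m = 6.456 × 10^9 m.
(b) rₐ = a(1 + e) = 2.259e+10 · (1 + 0.7142) = 2.259e+10 · 1.7142 ≈ 3.872e+10 m = 3.872 × 10^10 m.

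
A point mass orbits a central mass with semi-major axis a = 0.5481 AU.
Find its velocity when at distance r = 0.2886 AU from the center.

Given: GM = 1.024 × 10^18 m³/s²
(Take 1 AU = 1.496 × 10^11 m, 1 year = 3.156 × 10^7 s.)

Convert to SI: a = 0.5481 AU = 8.19958e+10 m; r = 0.2886 AU = 4.31746e+10 m.
Vis-viva: v = √(GM · (2/r − 1/a)).
2/r − 1/a = 2/4.31746e+10 − 1/8.19958e+10 = 3.41278e-11 m⁻¹.
v = √(1.024e+18 · 3.41278e-11) m/s ≈ 5912 m/s = 1.247 AU/year.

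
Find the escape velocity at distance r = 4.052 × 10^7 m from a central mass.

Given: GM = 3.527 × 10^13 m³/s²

Escape velocity comes from setting total energy to zero: ½v² − GM/r = 0 ⇒ v_esc = √(2GM / r).
v_esc = √(2 · 3.527e+13 / 4.052e+07) m/s ≈ 1319 m/s = 1.319 km/s.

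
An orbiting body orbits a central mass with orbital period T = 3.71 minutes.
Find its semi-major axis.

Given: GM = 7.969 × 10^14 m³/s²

Convert to SI: T = 3.71 minutes = 222.6 s.
Invert Kepler's third law: a = (GM · T² / (4π²))^(1/3).
Substituting T = 222.6 s and GM = 7.969e+14 m³/s²:
a = (7.969e+14 · (222.6)² / (4π²))^(1/3) m
a ≈ 1e+06 m = 1 Mm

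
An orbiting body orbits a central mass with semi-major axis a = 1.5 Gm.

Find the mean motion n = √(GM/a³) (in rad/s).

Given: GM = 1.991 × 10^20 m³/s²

Convert to SI: a = 1.5 Gm = 1.5e+09 m.
n = √(GM / a³).
n = √(1.991e+20 / (1.5e+09)³) rad/s ≈ 0.0002429 rad/s.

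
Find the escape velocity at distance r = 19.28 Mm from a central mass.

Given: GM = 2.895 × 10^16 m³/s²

Convert to SI: r = 19.28 Mm = 1.928e+07 m.
Escape velocity comes from setting total energy to zero: ½v² − GM/r = 0 ⇒ v_esc = √(2GM / r).
v_esc = √(2 · 2.895e+16 / 1.928e+07) m/s ≈ 5.48e+04 m/s = 54.8 km/s.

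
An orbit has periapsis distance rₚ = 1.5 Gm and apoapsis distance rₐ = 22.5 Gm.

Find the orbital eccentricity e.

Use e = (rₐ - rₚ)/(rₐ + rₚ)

Convert to SI: rₚ = 1.5 Gm = 1.5e+09 m; rₐ = 22.5 Gm = 2.25e+10 m.
e = (rₐ − rₚ) / (rₐ + rₚ).
e = (2.25e+10 − 1.5e+09) / (2.25e+10 + 1.5e+09) = 2.1e+10 / 2.4e+10 ≈ 0.875.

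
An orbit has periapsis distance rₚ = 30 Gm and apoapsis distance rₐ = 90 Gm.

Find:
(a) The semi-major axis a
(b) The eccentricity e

Convert to SI: rₚ = 30 Gm = 3e+10 m; rₐ = 90 Gm = 9e+10 m.
(a) a = (rₚ + rₐ) / 2 = (3e+10 + 9e+10) / 2 ≈ 6e+10 m = 60 Gm.
(b) e = (rₐ − rₚ) / (rₐ + rₚ) = (9e+10 − 3e+10) / (9e+10 + 3e+10) ≈ 0.5.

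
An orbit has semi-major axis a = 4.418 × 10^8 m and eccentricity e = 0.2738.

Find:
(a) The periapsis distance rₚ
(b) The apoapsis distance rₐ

(a) rₚ = a(1 − e) = 4.418e+08 · (1 − 0.2738) = 4.418e+08 · 0.7262 ≈ 3.208e+08 m = 3.208 × 10^8 m.
(b) rₐ = a(1 + e) = 4.418e+08 · (1 + 0.2738) = 4.418e+08 · 1.2738 ≈ 5.628e+08 m = 5.628 × 10^8 m.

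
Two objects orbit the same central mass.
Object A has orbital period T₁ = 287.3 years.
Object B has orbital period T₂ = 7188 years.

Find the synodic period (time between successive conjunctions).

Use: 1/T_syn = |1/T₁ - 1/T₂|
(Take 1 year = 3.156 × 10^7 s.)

Convert to SI: T₁ = 287.3 years = 9.06719e+09 s; T₂ = 7188 years = 2.26853e+11 s.
T_syn = |T₁ · T₂ / (T₁ − T₂)|.
T_syn = |9.06719e+09 · 2.26853e+11 / (9.06719e+09 − 2.26853e+11)| s ≈ 9.445e+09 s = 299.3 years.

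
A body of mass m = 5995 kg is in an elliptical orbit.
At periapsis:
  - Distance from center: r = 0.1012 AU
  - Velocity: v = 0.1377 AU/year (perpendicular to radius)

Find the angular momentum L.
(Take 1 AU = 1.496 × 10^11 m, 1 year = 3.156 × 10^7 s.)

Convert to SI: r = 0.1012 AU = 1.51395e+10 m; v = 0.1377 AU/year = 652.722 m/s.
Since v is perpendicular to r, L = m · v · r.
L = 5995 · 652.722 · 1.51395e+10 kg·m²/s ≈ 5.924e+16 kg·m²/s.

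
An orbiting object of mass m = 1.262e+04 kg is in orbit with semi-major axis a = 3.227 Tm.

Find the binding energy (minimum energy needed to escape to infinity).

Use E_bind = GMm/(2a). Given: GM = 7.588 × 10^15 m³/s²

Convert to SI: a = 3.227 Tm = 3.227e+12 m.
Total orbital energy is E = −GMm/(2a); binding energy is E_bind = −E = GMm/(2a).
E_bind = 7.588e+15 · 1.262e+04 / (2 · 3.227e+12) J ≈ 1.484e+07 J = 14.84 MJ.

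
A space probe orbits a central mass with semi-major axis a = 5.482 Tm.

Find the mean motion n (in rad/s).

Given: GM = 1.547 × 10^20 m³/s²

Convert to SI: a = 5.482 Tm = 5.482e+12 m.
n = √(GM / a³).
n = √(1.547e+20 / (5.482e+12)³) rad/s ≈ 9.69e-10 rad/s.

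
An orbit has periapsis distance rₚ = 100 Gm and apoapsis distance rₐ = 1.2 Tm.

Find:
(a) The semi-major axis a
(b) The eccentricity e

Convert to SI: rₚ = 100 Gm = 1e+11 m; rₐ = 1.2 Tm = 1.2e+12 m.
(a) a = (rₚ + rₐ) / 2 = (1e+11 + 1.2e+12) / 2 ≈ 6.5e+11 m = 650 Gm.
(b) e = (rₐ − rₚ) / (rₐ + rₚ) = (1.2e+12 − 1e+11) / (1.2e+12 + 1e+11) ≈ 0.8462.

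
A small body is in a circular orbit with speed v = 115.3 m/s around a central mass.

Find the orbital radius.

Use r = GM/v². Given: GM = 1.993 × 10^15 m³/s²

For a circular orbit, v² = GM / r, so r = GM / v².
r = 1.993e+15 / (115.3)² m ≈ 1.499e+11 m = 149.9 Gm.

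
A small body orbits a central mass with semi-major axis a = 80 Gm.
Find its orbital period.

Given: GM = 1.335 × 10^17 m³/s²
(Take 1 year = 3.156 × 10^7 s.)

Convert to SI: a = 80 Gm = 8e+10 m.
Kepler's third law: T = 2π √(a³ / GM).
Substituting a = 8e+10 m and GM = 1.335e+17 m³/s²:
T = 2π √((8e+10)³ / 1.335e+17) s
T ≈ 3.891e+08 s = 12.33 years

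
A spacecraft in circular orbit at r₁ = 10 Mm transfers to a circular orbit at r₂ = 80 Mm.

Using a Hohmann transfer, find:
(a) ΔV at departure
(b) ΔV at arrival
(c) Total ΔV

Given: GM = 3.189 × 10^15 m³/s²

Convert to SI: r₁ = 10 Mm = 1e+07 m; r₂ = 80 Mm = 8e+07 m.
Transfer semi-major axis: a_t = (r₁ + r₂)/2 = (1e+07 + 8e+07)/2 = 4.5e+07 m.
Circular speeds: v₁ = √(GM/r₁) = 17857.8 m/s, v₂ = √(GM/r₂) = 6313.68 m/s.
Transfer speeds (vis-viva v² = GM(2/r − 1/a_t)): v₁ᵗ = 23810.4 m/s, v₂ᵗ = 2976.3 m/s.
(a) ΔV₁ = |v₁ᵗ − v₁| ≈ 5953 m/s = 5.953 km/s.
(b) ΔV₂ = |v₂ − v₂ᵗ| ≈ 3337 m/s = 3.337 km/s.
(c) ΔV_total = ΔV₁ + ΔV₂ ≈ 9290 m/s = 9.29 km/s.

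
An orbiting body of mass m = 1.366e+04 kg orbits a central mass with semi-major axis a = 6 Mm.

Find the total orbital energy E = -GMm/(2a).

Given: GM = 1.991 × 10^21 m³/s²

Convert to SI: a = 6 Mm = 6e+06 m.
E = −GMm / (2a).
E = −1.991e+21 · 1.366e+04 / (2 · 6e+06) J ≈ -2.266e+18 J = -2.266 EJ.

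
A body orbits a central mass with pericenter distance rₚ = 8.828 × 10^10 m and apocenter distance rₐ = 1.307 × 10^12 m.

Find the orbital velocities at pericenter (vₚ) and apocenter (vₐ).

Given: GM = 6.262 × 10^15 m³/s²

Use the vis-viva equation v² = GM(2/r − 1/a) with a = (rₚ + rₐ)/2 = (8.828e+10 + 1.307e+12)/2 = 6.9764e+11 m.
vₚ = √(GM · (2/rₚ − 1/a)) = √(6.262e+15 · (2/8.828e+10 − 1/6.9764e+11)) m/s ≈ 364.5 m/s = 364.5 m/s.
vₐ = √(GM · (2/rₐ − 1/a)) = √(6.262e+15 · (2/1.307e+12 − 1/6.9764e+11)) m/s ≈ 24.62 m/s = 24.62 m/s.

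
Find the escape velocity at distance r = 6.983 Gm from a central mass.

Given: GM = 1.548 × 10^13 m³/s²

Convert to SI: r = 6.983 Gm = 6.983e+09 m.
Escape velocity comes from setting total energy to zero: ½v² − GM/r = 0 ⇒ v_esc = √(2GM / r).
v_esc = √(2 · 1.548e+13 / 6.983e+09) m/s ≈ 66.59 m/s = 66.59 m/s.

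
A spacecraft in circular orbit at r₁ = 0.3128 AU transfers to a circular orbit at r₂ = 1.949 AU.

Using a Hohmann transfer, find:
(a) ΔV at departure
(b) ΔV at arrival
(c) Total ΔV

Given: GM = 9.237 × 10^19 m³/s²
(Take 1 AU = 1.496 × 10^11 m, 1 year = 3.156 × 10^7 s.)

Convert to SI: r₁ = 0.3128 AU = 4.67949e+10 m; r₂ = 1.949 AU = 2.9157e+11 m.
Transfer semi-major axis: a_t = (r₁ + r₂)/2 = (4.67949e+10 + 2.9157e+11)/2 = 1.69183e+11 m.
Circular speeds: v₁ = √(GM/r₁) = 44429 m/s, v₂ = √(GM/r₂) = 17798.9 m/s.
Transfer speeds (vis-viva v² = GM(2/r − 1/a_t)): v₁ᵗ = 58325.7 m/s, v₂ᵗ = 9360.84 m/s.
(a) ΔV₁ = |v₁ᵗ − v₁| ≈ 1.39e+04 m/s = 2.932 AU/year.
(b) ΔV₂ = |v₂ − v₂ᵗ| ≈ 8438 m/s = 1.78 AU/year.
(c) ΔV_total = ΔV₁ + ΔV₂ ≈ 2.233e+04 m/s = 4.712 AU/year.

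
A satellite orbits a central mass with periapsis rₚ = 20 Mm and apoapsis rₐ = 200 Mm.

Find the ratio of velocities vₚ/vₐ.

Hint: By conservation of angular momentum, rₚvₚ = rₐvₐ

Convert to SI: rₚ = 20 Mm = 2e+07 m; rₐ = 200 Mm = 2e+08 m.
Conservation of angular momentum gives rₚvₚ = rₐvₐ, so vₚ/vₐ = rₐ/rₚ.
vₚ/vₐ = 2e+08 / 2e+07 ≈ 10.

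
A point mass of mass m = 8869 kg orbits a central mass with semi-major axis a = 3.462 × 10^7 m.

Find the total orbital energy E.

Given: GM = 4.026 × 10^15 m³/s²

E = −GMm / (2a).
E = −4.026e+15 · 8869 / (2 · 3.462e+07) J ≈ -5.157e+11 J = -515.7 GJ.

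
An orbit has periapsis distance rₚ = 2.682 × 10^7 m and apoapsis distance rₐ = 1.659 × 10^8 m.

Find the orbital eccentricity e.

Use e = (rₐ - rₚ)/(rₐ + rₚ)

e = (rₐ − rₚ) / (rₐ + rₚ).
e = (1.659e+08 − 2.682e+07) / (1.659e+08 + 2.682e+07) = 1.3908e+08 / 1.9272e+08 ≈ 0.7217.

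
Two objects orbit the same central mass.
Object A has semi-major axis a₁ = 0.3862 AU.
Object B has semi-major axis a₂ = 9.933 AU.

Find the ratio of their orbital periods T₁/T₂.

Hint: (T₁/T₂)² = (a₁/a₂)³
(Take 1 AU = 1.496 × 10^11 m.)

Convert to SI: a₁ = 0.3862 AU = 5.77755e+10 m; a₂ = 9.933 AU = 1.48598e+12 m.
From Kepler's third law, (T₁/T₂)² = (a₁/a₂)³, so T₁/T₂ = (a₁/a₂)^(3/2).
a₁/a₂ = 5.77755e+10 / 1.48598e+12 = 0.0388805.
T₁/T₂ = (0.0388805)^(3/2) ≈ 0.007667.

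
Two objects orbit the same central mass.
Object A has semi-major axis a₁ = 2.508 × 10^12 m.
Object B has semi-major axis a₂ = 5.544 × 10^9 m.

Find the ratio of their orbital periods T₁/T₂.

From Kepler's third law, (T₁/T₂)² = (a₁/a₂)³, so T₁/T₂ = (a₁/a₂)^(3/2).
a₁/a₂ = 2.508e+12 / 5.544e+09 = 452.381.
T₁/T₂ = (452.381)^(3/2) ≈ 9622.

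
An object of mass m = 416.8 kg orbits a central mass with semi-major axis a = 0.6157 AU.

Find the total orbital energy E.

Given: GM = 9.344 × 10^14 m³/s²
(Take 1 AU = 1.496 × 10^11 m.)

Convert to SI: a = 0.6157 AU = 9.21087e+10 m.
E = −GMm / (2a).
E = −9.344e+14 · 416.8 / (2 · 9.21087e+10) J ≈ -2.114e+06 J = -2.114 MJ.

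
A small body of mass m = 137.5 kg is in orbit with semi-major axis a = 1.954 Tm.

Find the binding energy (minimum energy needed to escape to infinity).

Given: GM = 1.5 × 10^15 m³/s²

Convert to SI: a = 1.954 Tm = 1.954e+12 m.
Total orbital energy is E = −GMm/(2a); binding energy is E_bind = −E = GMm/(2a).
E_bind = 1.5e+15 · 137.5 / (2 · 1.954e+12) J ≈ 5.278e+04 J = 52.78 kJ.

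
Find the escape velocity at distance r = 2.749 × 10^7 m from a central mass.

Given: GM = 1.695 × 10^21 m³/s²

Escape velocity comes from setting total energy to zero: ½v² − GM/r = 0 ⇒ v_esc = √(2GM / r).
v_esc = √(2 · 1.695e+21 / 2.749e+07) m/s ≈ 1.11e+07 m/s = 1.11e+04 km/s.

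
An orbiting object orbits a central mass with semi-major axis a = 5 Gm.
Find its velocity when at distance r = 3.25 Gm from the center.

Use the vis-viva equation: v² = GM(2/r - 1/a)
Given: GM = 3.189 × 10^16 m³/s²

Convert to SI: a = 5 Gm = 5e+09 m; r = 3.25 Gm = 3.25e+09 m.
Vis-viva: v = √(GM · (2/r − 1/a)).
2/r − 1/a = 2/3.25e+09 − 1/5e+09 = 4.15385e-10 m⁻¹.
v = √(3.189e+16 · 4.15385e-10) m/s ≈ 3640 m/s = 3.64 km/s.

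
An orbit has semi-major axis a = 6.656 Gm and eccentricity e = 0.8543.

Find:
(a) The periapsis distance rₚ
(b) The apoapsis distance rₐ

Convert to SI: a = 6.656 Gm = 6.656e+09 m.
(a) rₚ = a(1 − e) = 6.656e+09 · (1 − 0.8543) = 6.656e+09 · 0.1457 ≈ 9.698e+08 m = 969.8 Mm.
(b) rₐ = a(1 + e) = 6.656e+09 · (1 + 0.8543) = 6.656e+09 · 1.8543 ≈ 1.234e+10 m = 12.34 Gm.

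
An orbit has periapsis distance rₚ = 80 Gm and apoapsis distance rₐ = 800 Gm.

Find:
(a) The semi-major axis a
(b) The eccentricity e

Convert to SI: rₚ = 80 Gm = 8e+10 m; rₐ = 800 Gm = 8e+11 m.
(a) a = (rₚ + rₐ) / 2 = (8e+10 + 8e+11) / 2 ≈ 4.4e+11 m = 440 Gm.
(b) e = (rₐ − rₚ) / (rₐ + rₚ) = (8e+11 − 8e+10) / (8e+11 + 8e+10) ≈ 0.8182.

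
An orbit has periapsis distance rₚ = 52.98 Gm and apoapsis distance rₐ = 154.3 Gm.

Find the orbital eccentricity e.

Convert to SI: rₚ = 52.98 Gm = 5.298e+10 m; rₐ = 154.3 Gm = 1.543e+11 m.
e = (rₐ − rₚ) / (rₐ + rₚ).
e = (1.543e+11 − 5.298e+10) / (1.543e+11 + 5.298e+10) = 1.0132e+11 / 2.0728e+11 ≈ 0.4888.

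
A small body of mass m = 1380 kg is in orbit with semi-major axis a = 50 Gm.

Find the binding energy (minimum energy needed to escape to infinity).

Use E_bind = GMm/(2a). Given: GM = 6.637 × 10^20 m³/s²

Convert to SI: a = 50 Gm = 5e+10 m.
Total orbital energy is E = −GMm/(2a); binding energy is E_bind = −E = GMm/(2a).
E_bind = 6.637e+20 · 1380 / (2 · 5e+10) J ≈ 9.159e+12 J = 9.159 TJ.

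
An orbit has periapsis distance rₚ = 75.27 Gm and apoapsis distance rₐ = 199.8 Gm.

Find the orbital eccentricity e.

Convert to SI: rₚ = 75.27 Gm = 7.527e+10 m; rₐ = 199.8 Gm = 1.998e+11 m.
e = (rₐ − rₚ) / (rₐ + rₚ).
e = (1.998e+11 − 7.527e+10) / (1.998e+11 + 7.527e+10) = 1.2453e+11 / 2.7507e+11 ≈ 0.4527.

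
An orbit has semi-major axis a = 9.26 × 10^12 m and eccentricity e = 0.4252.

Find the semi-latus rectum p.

p = a (1 − e²).
p = 9.26e+12 · (1 − (0.4252)²) = 9.26e+12 · 0.819205 ≈ 7.586e+12 m = 7.586 × 10^12 m.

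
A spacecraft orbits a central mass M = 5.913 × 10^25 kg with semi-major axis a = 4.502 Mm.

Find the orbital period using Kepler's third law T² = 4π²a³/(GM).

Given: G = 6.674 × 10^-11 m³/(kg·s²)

Convert to SI: a = 4.502 Mm = 4.502e+06 m.
GM = G · M = 6.674e-11 · 5.913e+25 = 3.94634e+15 m³/s².
Kepler's third law: T = 2π √(a³ / GM).
Substituting a = 4.502e+06 m and GM = 3.94634e+15 m³/s²:
T = 2π √((4.502e+06)³ / 3.94634e+15) s
T ≈ 955.4 s = 15.92 minutes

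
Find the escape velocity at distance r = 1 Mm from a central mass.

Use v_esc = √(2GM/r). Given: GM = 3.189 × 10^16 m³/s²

Convert to SI: r = 1 Mm = 1e+06 m.
Escape velocity comes from setting total energy to zero: ½v² − GM/r = 0 ⇒ v_esc = √(2GM / r).
v_esc = √(2 · 3.189e+16 / 1e+06) m/s ≈ 2.525e+05 m/s = 252.5 km/s.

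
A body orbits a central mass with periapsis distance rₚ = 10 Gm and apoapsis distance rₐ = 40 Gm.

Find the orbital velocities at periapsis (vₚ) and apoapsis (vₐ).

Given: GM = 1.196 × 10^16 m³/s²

Convert to SI: rₚ = 10 Gm = 1e+10 m; rₐ = 40 Gm = 4e+10 m.
Use the vis-viva equation v² = GM(2/r − 1/a) with a = (rₚ + rₐ)/2 = (1e+10 + 4e+10)/2 = 2.5e+10 m.
vₚ = √(GM · (2/rₚ − 1/a)) = √(1.196e+16 · (2/1e+10 − 1/2.5e+10)) m/s ≈ 1383 m/s = 1.383 km/s.
vₐ = √(GM · (2/rₐ − 1/a)) = √(1.196e+16 · (2/4e+10 − 1/2.5e+10)) m/s ≈ 345.8 m/s = 345.8 m/s.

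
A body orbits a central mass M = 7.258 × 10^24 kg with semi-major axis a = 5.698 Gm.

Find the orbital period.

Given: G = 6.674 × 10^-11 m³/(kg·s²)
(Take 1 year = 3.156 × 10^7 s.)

Convert to SI: a = 5.698 Gm = 5.698e+09 m.
GM = G · M = 6.674e-11 · 7.258e+24 = 4.84399e+14 m³/s².
Kepler's third law: T = 2π √(a³ / GM).
Substituting a = 5.698e+09 m and GM = 4.84399e+14 m³/s²:
T = 2π √((5.698e+09)³ / 4.84399e+14) s
T ≈ 1.228e+08 s = 3.891 years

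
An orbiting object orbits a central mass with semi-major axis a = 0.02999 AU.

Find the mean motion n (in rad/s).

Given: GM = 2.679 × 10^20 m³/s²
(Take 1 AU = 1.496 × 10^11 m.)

Convert to SI: a = 0.02999 AU = 4.4865e+09 m.
n = √(GM / a³).
n = √(2.679e+20 / (4.4865e+09)³) rad/s ≈ 5.447e-05 rad/s.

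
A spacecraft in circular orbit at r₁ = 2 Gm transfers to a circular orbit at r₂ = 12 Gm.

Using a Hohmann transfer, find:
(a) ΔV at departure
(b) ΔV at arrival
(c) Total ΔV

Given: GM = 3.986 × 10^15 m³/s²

Convert to SI: r₁ = 2 Gm = 2e+09 m; r₂ = 12 Gm = 1.2e+10 m.
Transfer semi-major axis: a_t = (r₁ + r₂)/2 = (2e+09 + 1.2e+10)/2 = 7e+09 m.
Circular speeds: v₁ = √(GM/r₁) = 1411.74 m/s, v₂ = √(GM/r₂) = 576.339 m/s.
Transfer speeds (vis-viva v² = GM(2/r − 1/a_t)): v₁ᵗ = 1848.4 m/s, v₂ᵗ = 308.066 m/s.
(a) ΔV₁ = |v₁ᵗ − v₁| ≈ 436.7 m/s = 436.7 m/s.
(b) ΔV₂ = |v₂ − v₂ᵗ| ≈ 268.3 m/s = 268.3 m/s.
(c) ΔV_total = ΔV₁ + ΔV₂ ≈ 704.9 m/s = 704.9 m/s.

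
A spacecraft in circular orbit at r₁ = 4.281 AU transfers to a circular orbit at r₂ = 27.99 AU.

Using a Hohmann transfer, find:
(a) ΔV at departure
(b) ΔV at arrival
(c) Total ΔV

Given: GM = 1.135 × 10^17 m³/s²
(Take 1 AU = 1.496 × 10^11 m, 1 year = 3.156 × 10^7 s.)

Convert to SI: r₁ = 4.281 AU = 6.40438e+11 m; r₂ = 27.99 AU = 4.1873e+12 m.
Transfer semi-major axis: a_t = (r₁ + r₂)/2 = (6.40438e+11 + 4.1873e+12)/2 = 2.41387e+12 m.
Circular speeds: v₁ = √(GM/r₁) = 420.978 m/s, v₂ = √(GM/r₂) = 164.638 m/s.
Transfer speeds (vis-viva v² = GM(2/r − 1/a_t)): v₁ᵗ = 554.459 m/s, v₂ᵗ = 84.8032 m/s.
(a) ΔV₁ = |v₁ᵗ − v₁| ≈ 133.5 m/s = 0.02816 AU/year.
(b) ΔV₂ = |v₂ − v₂ᵗ| ≈ 79.84 m/s = 0.01684 AU/year.
(c) ΔV_total = ΔV₁ + ΔV₂ ≈ 213.3 m/s = 0.045 AU/year.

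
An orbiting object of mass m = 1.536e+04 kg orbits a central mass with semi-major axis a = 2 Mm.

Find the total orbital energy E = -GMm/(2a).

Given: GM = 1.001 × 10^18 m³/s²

Convert to SI: a = 2 Mm = 2e+06 m.
E = −GMm / (2a).
E = −1.001e+18 · 1.536e+04 / (2 · 2e+06) J ≈ -3.844e+15 J = -3.844 PJ.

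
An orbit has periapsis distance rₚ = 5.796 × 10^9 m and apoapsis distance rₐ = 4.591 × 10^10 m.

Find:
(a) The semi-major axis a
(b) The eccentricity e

(a) a = (rₚ + rₐ) / 2 = (5.796e+09 + 4.591e+10) / 2 ≈ 2.585e+10 m = 2.585 × 10^10 m.
(b) e = (rₐ − rₚ) / (rₐ + rₚ) = (4.591e+10 − 5.796e+09) / (4.591e+10 + 5.796e+09) ≈ 0.7758.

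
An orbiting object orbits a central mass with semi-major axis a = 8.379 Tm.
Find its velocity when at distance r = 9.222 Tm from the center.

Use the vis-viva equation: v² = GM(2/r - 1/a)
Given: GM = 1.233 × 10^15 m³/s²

Convert to SI: a = 8.379 Tm = 8.379e+12 m; r = 9.222 Tm = 9.222e+12 m.
Vis-viva: v = √(GM · (2/r − 1/a)).
2/r − 1/a = 2/9.222e+12 − 1/8.379e+12 = 9.75267e-14 m⁻¹.
v = √(1.233e+15 · 9.75267e-14) m/s ≈ 10.97 m/s = 10.97 m/s.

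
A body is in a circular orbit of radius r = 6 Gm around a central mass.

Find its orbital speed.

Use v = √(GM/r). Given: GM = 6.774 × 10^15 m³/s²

Convert to SI: r = 6 Gm = 6e+09 m.
For a circular orbit, gravity supplies the centripetal force, so v = √(GM / r).
v = √(6.774e+15 / 6e+09) m/s ≈ 1063 m/s = 1.063 km/s.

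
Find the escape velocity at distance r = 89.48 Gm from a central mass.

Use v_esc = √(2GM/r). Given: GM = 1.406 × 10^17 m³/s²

Convert to SI: r = 89.48 Gm = 8.948e+10 m.
Escape velocity comes from setting total energy to zero: ½v² − GM/r = 0 ⇒ v_esc = √(2GM / r).
v_esc = √(2 · 1.406e+17 / 8.948e+10) m/s ≈ 1773 m/s = 1.773 km/s.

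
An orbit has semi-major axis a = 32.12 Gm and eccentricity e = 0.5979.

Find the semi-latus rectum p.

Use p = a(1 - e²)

Convert to SI: a = 32.12 Gm = 3.212e+10 m.
p = a (1 − e²).
p = 3.212e+10 · (1 − (0.5979)²) = 3.212e+10 · 0.642516 ≈ 2.064e+10 m = 20.64 Gm.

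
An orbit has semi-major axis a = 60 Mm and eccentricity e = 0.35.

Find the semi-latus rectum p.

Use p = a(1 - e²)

Convert to SI: a = 60 Mm = 6e+07 m.
p = a (1 − e²).
p = 6e+07 · (1 − (0.35)²) = 6e+07 · 0.8775 ≈ 5.265e+07 m = 52.65 Mm.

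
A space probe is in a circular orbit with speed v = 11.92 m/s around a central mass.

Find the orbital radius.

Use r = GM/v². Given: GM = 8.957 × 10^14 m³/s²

For a circular orbit, v² = GM / r, so r = GM / v².
r = 8.957e+14 / (11.92)² m ≈ 6.304e+12 m = 6.304 Tm.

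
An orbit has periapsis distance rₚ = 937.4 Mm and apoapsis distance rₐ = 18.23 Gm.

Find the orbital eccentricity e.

Convert to SI: rₚ = 937.4 Mm = 9.374e+08 m; rₐ = 18.23 Gm = 1.823e+10 m.
e = (rₐ − rₚ) / (rₐ + rₚ).
e = (1.823e+10 − 9.374e+08) / (1.823e+10 + 9.374e+08) = 1.72926e+10 / 1.91674e+10 ≈ 0.9022.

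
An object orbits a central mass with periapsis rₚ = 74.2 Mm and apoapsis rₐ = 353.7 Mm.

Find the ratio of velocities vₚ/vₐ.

Convert to SI: rₚ = 74.2 Mm = 7.42e+07 m; rₐ = 353.7 Mm = 3.537e+08 m.
Conservation of angular momentum gives rₚvₚ = rₐvₐ, so vₚ/vₐ = rₐ/rₚ.
vₚ/vₐ = 3.537e+08 / 7.42e+07 ≈ 4.767.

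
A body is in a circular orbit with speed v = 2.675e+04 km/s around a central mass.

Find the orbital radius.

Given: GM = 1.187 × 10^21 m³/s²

Convert to SI: v = 2.675e+04 km/s = 2.675e+07 m/s.
For a circular orbit, v² = GM / r, so r = GM / v².
r = 1.187e+21 / (2.675e+07)² m ≈ 1.659e+06 m = 1.659 × 10^6 m.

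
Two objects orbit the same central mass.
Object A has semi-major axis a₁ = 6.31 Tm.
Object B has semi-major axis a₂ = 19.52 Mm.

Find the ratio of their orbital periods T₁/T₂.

Convert to SI: a₁ = 6.31 Tm = 6.31e+12 m; a₂ = 19.52 Mm = 1.952e+07 m.
From Kepler's third law, (T₁/T₂)² = (a₁/a₂)³, so T₁/T₂ = (a₁/a₂)^(3/2).
a₁/a₂ = 6.31e+12 / 1.952e+07 = 323258.
T₁/T₂ = (323258)^(3/2) ≈ 1.838e+08.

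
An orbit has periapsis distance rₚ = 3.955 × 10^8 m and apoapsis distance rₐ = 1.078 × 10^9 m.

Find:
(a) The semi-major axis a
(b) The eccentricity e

(a) a = (rₚ + rₐ) / 2 = (3.955e+08 + 1.078e+09) / 2 ≈ 7.368e+08 m = 7.367 × 10^8 m.
(b) e = (rₐ − rₚ) / (rₐ + rₚ) = (1.078e+09 − 3.955e+08) / (1.078e+09 + 3.955e+08) ≈ 0.4632.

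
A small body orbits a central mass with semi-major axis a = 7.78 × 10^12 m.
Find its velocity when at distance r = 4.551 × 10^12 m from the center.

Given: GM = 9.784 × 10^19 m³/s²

Vis-viva: v = √(GM · (2/r − 1/a)).
2/r − 1/a = 2/4.551e+12 − 1/7.78e+12 = 3.10929e-13 m⁻¹.
v = √(9.784e+19 · 3.10929e-13) m/s ≈ 5516 m/s = 5.516 km/s.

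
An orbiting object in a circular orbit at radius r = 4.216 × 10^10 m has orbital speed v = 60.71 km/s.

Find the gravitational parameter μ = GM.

Convert to SI: v = 60.71 km/s = 60710 m/s.
For a circular orbit v² = GM/r, so GM = v² · r.
GM = (60710)² · 4.216e+10 m³/s² ≈ 1.554e+20 m³/s² = 1.554 × 10^20 m³/s².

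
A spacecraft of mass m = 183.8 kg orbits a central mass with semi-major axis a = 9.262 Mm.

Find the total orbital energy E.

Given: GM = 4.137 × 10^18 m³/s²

Convert to SI: a = 9.262 Mm = 9.262e+06 m.
E = −GMm / (2a).
E = −4.137e+18 · 183.8 / (2 · 9.262e+06) J ≈ -4.105e+13 J = -41.05 TJ.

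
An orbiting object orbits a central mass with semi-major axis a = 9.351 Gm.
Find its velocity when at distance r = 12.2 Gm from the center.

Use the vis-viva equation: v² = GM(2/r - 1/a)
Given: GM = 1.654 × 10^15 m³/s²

Convert to SI: a = 9.351 Gm = 9.351e+09 m; r = 12.2 Gm = 1.22e+10 m.
Vis-viva: v = √(GM · (2/r − 1/a)).
2/r − 1/a = 2/1.22e+10 − 1/9.351e+09 = 5.6994e-11 m⁻¹.
v = √(1.654e+15 · 5.6994e-11) m/s ≈ 307 m/s = 307 m/s.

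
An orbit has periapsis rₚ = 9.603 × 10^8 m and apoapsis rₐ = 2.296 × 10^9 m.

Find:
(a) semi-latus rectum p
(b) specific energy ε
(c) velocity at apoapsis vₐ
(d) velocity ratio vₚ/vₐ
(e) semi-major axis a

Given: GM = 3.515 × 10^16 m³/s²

(a) From a = (rₚ + rₐ)/2 = 1.62815e+09 m and e = (rₐ − rₚ)/(rₐ + rₚ) = 0.410189, p = a(1 − e²) = 1.62815e+09 · (1 − (0.410189)²) ≈ 1.354e+09 m
(b) With a = (rₚ + rₐ)/2 = 1.62815e+09 m, ε = −GM/(2a) = −3.515e+16/(2 · 1.62815e+09) J/kg ≈ -1.079e+07 J/kg
(c) With a = (rₚ + rₐ)/2 = 1.62815e+09 m, vₐ = √(GM (2/rₐ − 1/a)) = √(3.515e+16 · (2/2.296e+09 − 1/1.62815e+09)) m/s ≈ 3005 m/s
(d) Conservation of angular momentum (rₚvₚ = rₐvₐ) gives vₚ/vₐ = rₐ/rₚ = 2.296e+09/9.603e+08 ≈ 2.391
(e) a = (rₚ + rₐ)/2 = (9.603e+08 + 2.296e+09)/2 ≈ 1.628e+09 m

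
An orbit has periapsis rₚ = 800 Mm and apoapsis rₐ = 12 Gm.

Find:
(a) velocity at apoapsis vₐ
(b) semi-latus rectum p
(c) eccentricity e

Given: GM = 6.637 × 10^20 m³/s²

Convert to SI: rₚ = 800 Mm = 8e+08 m; rₐ = 12 Gm = 1.2e+10 m.
(a) With a = (rₚ + rₐ)/2 = 6.4e+09 m, vₐ = √(GM (2/rₐ − 1/a)) = √(6.637e+20 · (2/1.2e+10 − 1/6.4e+09)) m/s ≈ 8.315e+04 m/s
(b) From a = (rₚ + rₐ)/2 = 6.4e+09 m and e = (rₐ − rₚ)/(rₐ + rₚ) = 0.875, p = a(1 − e²) = 6.4e+09 · (1 − (0.875)²) ≈ 1.5e+09 m
(c) e = (rₐ − rₚ)/(rₐ + rₚ) = (1.2e+10 − 8e+08)/(1.2e+10 + 8e+08) ≈ 0.875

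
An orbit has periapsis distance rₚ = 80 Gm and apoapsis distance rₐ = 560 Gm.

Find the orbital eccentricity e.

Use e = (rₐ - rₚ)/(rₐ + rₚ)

Convert to SI: rₚ = 80 Gm = 8e+10 m; rₐ = 560 Gm = 5.6e+11 m.
e = (rₐ − rₚ) / (rₐ + rₚ).
e = (5.6e+11 − 8e+10) / (5.6e+11 + 8e+10) = 4.8e+11 / 6.4e+11 ≈ 0.75.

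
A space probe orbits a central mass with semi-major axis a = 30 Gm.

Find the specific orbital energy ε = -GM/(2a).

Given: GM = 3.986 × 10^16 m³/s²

Convert to SI: a = 30 Gm = 3e+10 m.
ε = −GM / (2a).
ε = −3.986e+16 / (2 · 3e+10) J/kg ≈ -6.643e+05 J/kg = -664.3 kJ/kg.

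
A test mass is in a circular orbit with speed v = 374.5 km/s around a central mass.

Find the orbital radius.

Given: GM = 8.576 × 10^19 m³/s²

Convert to SI: v = 374.5 km/s = 374500 m/s.
For a circular orbit, v² = GM / r, so r = GM / v².
r = 8.576e+19 / (374500)² m ≈ 6.115e+08 m = 6.115 × 10^8 m.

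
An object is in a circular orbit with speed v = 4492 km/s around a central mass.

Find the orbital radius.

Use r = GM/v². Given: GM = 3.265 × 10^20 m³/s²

Convert to SI: v = 4492 km/s = 4.492e+06 m/s.
For a circular orbit, v² = GM / r, so r = GM / v².
r = 3.265e+20 / (4.492e+06)² m ≈ 1.618e+07 m = 16.18 Mm.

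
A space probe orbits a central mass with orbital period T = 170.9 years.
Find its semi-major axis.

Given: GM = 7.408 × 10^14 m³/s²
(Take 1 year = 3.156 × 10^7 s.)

Convert to SI: T = 170.9 years = 5.3936e+09 s.
Invert Kepler's third law: a = (GM · T² / (4π²))^(1/3).
Substituting T = 5.3936e+09 s and GM = 7.408e+14 m³/s²:
a = (7.408e+14 · (5.3936e+09)² / (4π²))^(1/3) m
a ≈ 8.173e+10 m = 81.73 Gm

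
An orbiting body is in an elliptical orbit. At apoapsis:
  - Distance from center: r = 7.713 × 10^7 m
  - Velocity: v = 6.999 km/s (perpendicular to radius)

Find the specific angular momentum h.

Convert to SI: v = 6.999 km/s = 6999 m/s.
With v perpendicular to r, h = r · v.
h = 7.713e+07 · 6999 m²/s ≈ 5.398e+11 m²/s.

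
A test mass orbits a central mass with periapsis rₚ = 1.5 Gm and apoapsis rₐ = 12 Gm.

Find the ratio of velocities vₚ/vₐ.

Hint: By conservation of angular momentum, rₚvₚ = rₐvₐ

Convert to SI: rₚ = 1.5 Gm = 1.5e+09 m; rₐ = 12 Gm = 1.2e+10 m.
Conservation of angular momentum gives rₚvₚ = rₐvₐ, so vₚ/vₐ = rₐ/rₚ.
vₚ/vₐ = 1.2e+10 / 1.5e+09 ≈ 8.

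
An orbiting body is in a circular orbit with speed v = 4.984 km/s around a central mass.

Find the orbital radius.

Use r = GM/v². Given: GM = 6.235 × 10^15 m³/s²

Convert to SI: v = 4.984 km/s = 4984 m/s.
For a circular orbit, v² = GM / r, so r = GM / v².
r = 6.235e+15 / (4984)² m ≈ 2.51e+08 m = 251 Mm.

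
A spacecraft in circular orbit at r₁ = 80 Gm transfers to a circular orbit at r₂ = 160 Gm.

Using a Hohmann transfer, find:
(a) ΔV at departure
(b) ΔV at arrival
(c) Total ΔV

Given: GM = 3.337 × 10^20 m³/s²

Convert to SI: r₁ = 80 Gm = 8e+10 m; r₂ = 160 Gm = 1.6e+11 m.
Transfer semi-major axis: a_t = (r₁ + r₂)/2 = (8e+10 + 1.6e+11)/2 = 1.2e+11 m.
Circular speeds: v₁ = √(GM/r₁) = 64585.2 m/s, v₂ = √(GM/r₂) = 45668.6 m/s.
Transfer speeds (vis-viva v² = GM(2/r − 1/a_t)): v₁ᵗ = 74576.6 m/s, v₂ᵗ = 37288.3 m/s.
(a) ΔV₁ = |v₁ᵗ − v₁| ≈ 9991 m/s = 9.991 km/s.
(b) ΔV₂ = |v₂ − v₂ᵗ| ≈ 8380 m/s = 8.38 km/s.
(c) ΔV_total = ΔV₁ + ΔV₂ ≈ 1.837e+04 m/s = 18.37 km/s.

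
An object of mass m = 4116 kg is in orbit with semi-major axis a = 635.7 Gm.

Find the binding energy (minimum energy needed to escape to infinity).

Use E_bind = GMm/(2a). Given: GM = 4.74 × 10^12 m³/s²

Convert to SI: a = 635.7 Gm = 6.357e+11 m.
Total orbital energy is E = −GMm/(2a); binding energy is E_bind = −E = GMm/(2a).
E_bind = 4.74e+12 · 4116 / (2 · 6.357e+11) J ≈ 1.535e+04 J = 15.35 kJ.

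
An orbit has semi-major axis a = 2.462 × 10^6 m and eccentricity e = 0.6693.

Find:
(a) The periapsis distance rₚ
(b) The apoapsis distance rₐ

(a) rₚ = a(1 − e) = 2.462e+06 · (1 − 0.6693) = 2.462e+06 · 0.3307 ≈ 8.142e+05 m = 8.142 × 10^5 m.
(b) rₐ = a(1 + e) = 2.462e+06 · (1 + 0.6693) = 2.462e+06 · 1.6693 ≈ 4.11e+06 m = 4.11 × 10^6 m.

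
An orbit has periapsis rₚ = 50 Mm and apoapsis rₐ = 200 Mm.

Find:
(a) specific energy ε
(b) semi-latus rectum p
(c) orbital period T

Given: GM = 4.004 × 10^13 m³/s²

Convert to SI: rₚ = 50 Mm = 5e+07 m; rₐ = 200 Mm = 2e+08 m.
(a) With a = (rₚ + rₐ)/2 = 1.25e+08 m, ε = −GM/(2a) = −4.004e+13/(2 · 1.25e+08) J/kg ≈ -1.602e+05 J/kg
(b) From a = (rₚ + rₐ)/2 = 1.25e+08 m and e = (rₐ − rₚ)/(rₐ + rₚ) = 0.6, p = a(1 − e²) = 1.25e+08 · (1 − (0.6)²) ≈ 8e+07 m
(c) With a = (rₚ + rₐ)/2 = 1.25e+08 m, T = 2π √(a³/GM) = 2π √((1.25e+08)³/4.004e+13) s ≈ 1.388e+06 s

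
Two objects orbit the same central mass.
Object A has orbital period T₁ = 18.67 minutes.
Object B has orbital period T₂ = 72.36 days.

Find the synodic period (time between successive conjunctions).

Convert to SI: T₁ = 18.67 minutes = 1120.2 s; T₂ = 72.36 days = 6.2519e+06 s.
T_syn = |T₁ · T₂ / (T₁ − T₂)|.
T_syn = |1120.2 · 6.2519e+06 / (1120.2 − 6.2519e+06)| s ≈ 1120 s = 18.67 minutes.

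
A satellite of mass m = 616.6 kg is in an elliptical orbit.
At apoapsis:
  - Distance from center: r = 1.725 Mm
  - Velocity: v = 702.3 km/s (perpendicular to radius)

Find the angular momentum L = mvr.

Convert to SI: r = 1.725 Mm = 1.725e+06 m; v = 702.3 km/s = 702300 m/s.
Since v is perpendicular to r, L = m · v · r.
L = 616.6 · 702300 · 1.725e+06 kg·m²/s ≈ 7.47e+14 kg·m²/s.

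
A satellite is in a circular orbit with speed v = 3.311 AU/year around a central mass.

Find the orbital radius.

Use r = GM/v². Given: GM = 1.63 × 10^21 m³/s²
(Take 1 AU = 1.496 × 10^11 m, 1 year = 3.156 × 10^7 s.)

Convert to SI: v = 3.311 AU/year = 15694.7 m/s.
For a circular orbit, v² = GM / r, so r = GM / v².
r = 1.63e+21 / (15694.7)² m ≈ 6.617e+12 m = 44.23 AU.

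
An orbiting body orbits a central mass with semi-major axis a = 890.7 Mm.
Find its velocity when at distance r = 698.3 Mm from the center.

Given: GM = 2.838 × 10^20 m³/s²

Convert to SI: a = 890.7 Mm = 8.907e+08 m; r = 698.3 Mm = 6.983e+08 m.
Vis-viva: v = √(GM · (2/r − 1/a)).
2/r − 1/a = 2/6.983e+08 − 1/8.907e+08 = 1.74139e-09 m⁻¹.
v = √(2.838e+20 · 1.74139e-09) m/s ≈ 7.03e+05 m/s = 703 km/s.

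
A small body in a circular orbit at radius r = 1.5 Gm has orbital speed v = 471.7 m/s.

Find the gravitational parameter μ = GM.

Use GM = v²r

Convert to SI: r = 1.5 Gm = 1.5e+09 m.
For a circular orbit v² = GM/r, so GM = v² · r.
GM = (471.7)² · 1.5e+09 m³/s² ≈ 3.338e+14 m³/s² = 3.338 × 10^14 m³/s².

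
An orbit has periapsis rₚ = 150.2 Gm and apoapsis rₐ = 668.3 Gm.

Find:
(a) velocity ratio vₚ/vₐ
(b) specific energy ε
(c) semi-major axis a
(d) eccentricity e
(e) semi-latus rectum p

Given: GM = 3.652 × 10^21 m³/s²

Convert to SI: rₚ = 150.2 Gm = 1.502e+11 m; rₐ = 668.3 Gm = 6.683e+11 m.
(a) Conservation of angular momentum (rₚvₚ = rₐvₐ) gives vₚ/vₐ = rₐ/rₚ = 6.683e+11/1.502e+11 ≈ 4.449
(b) With a = (rₚ + rₐ)/2 = 4.0925e+11 m, ε = −GM/(2a) = −3.652e+21/(2 · 4.0925e+11) J/kg ≈ -4.462e+09 J/kg
(c) a = (rₚ + rₐ)/2 = (1.502e+11 + 6.683e+11)/2 ≈ 4.092e+11 m
(d) e = (rₐ − rₚ)/(rₐ + rₚ) = (6.683e+11 − 1.502e+11)/(6.683e+11 + 1.502e+11) ≈ 0.633
(e) From a = (rₚ + rₐ)/2 = 4.0925e+11 m and e = (rₐ − rₚ)/(rₐ + rₚ) = 0.632987, p = a(1 − e²) = 4.0925e+11 · (1 − (0.632987)²) ≈ 2.453e+11 m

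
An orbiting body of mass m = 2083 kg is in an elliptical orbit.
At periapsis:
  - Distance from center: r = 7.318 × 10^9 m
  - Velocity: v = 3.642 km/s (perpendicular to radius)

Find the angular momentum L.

Convert to SI: v = 3.642 km/s = 3642 m/s.
Since v is perpendicular to r, L = m · v · r.
L = 2083 · 3642 · 7.318e+09 kg·m²/s ≈ 5.552e+16 kg·m²/s.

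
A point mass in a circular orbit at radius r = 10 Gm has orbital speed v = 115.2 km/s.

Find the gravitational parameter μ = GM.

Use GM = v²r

Convert to SI: r = 10 Gm = 1e+10 m; v = 115.2 km/s = 115200 m/s.
For a circular orbit v² = GM/r, so GM = v² · r.
GM = (115200)² · 1e+10 m³/s² ≈ 1.327e+20 m³/s² = 1.327 × 10^20 m³/s².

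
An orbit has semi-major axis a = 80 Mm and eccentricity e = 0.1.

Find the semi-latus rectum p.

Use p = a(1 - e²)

Convert to SI: a = 80 Mm = 8e+07 m.
p = a (1 − e²).
p = 8e+07 · (1 − (0.1)²) = 8e+07 · 0.99 ≈ 7.92e+07 m = 79.2 Mm.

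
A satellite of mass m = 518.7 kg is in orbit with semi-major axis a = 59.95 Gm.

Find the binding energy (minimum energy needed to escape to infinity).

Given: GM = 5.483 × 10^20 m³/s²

Convert to SI: a = 59.95 Gm = 5.995e+10 m.
Total orbital energy is E = −GMm/(2a); binding energy is E_bind = −E = GMm/(2a).
E_bind = 5.483e+20 · 518.7 / (2 · 5.995e+10) J ≈ 2.372e+12 J = 2.372 TJ.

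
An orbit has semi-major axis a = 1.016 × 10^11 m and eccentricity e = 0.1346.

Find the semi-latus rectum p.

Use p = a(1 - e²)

p = a (1 − e²).
p = 1.016e+11 · (1 − (0.1346)²) = 1.016e+11 · 0.981883 ≈ 9.976e+10 m = 9.976 × 10^10 m.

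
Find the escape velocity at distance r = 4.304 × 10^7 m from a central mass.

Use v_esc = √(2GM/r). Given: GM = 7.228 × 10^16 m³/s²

Escape velocity comes from setting total energy to zero: ½v² − GM/r = 0 ⇒ v_esc = √(2GM / r).
v_esc = √(2 · 7.228e+16 / 4.304e+07) m/s ≈ 5.795e+04 m/s = 57.95 km/s.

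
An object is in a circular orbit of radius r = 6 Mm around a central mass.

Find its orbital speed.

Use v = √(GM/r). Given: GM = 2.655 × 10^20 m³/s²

Convert to SI: r = 6 Mm = 6e+06 m.
For a circular orbit, gravity supplies the centripetal force, so v = √(GM / r).
v = √(2.655e+20 / 6e+06) m/s ≈ 6.652e+06 m/s = 6652 km/s.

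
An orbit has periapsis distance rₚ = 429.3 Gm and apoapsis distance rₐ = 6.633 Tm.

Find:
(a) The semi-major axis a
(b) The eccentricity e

Convert to SI: rₚ = 429.3 Gm = 4.293e+11 m; rₐ = 6.633 Tm = 6.633e+12 m.
(a) a = (rₚ + rₐ) / 2 = (4.293e+11 + 6.633e+12) / 2 ≈ 3.531e+12 m = 3.531 Tm.
(b) e = (rₐ − rₚ) / (rₐ + rₚ) = (6.633e+12 − 4.293e+11) / (6.633e+12 + 4.293e+11) ≈ 0.8784.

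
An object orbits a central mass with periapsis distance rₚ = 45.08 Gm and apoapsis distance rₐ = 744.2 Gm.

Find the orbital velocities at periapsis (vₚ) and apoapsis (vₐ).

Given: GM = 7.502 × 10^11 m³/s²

Convert to SI: rₚ = 45.08 Gm = 4.508e+10 m; rₐ = 744.2 Gm = 7.442e+11 m.
Use the vis-viva equation v² = GM(2/r − 1/a) with a = (rₚ + rₐ)/2 = (4.508e+10 + 7.442e+11)/2 = 3.9464e+11 m.
vₚ = √(GM · (2/rₚ − 1/a)) = √(7.502e+11 · (2/4.508e+10 − 1/3.9464e+11)) m/s ≈ 5.602 m/s = 5.602 m/s.
vₐ = √(GM · (2/rₐ − 1/a)) = √(7.502e+11 · (2/7.442e+11 − 1/3.9464e+11)) m/s ≈ 0.3393 m/s = 0.3393 m/s.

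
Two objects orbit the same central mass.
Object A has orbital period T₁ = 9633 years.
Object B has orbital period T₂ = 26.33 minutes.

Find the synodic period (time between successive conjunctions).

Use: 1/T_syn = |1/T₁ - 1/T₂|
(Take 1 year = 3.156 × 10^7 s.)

Convert to SI: T₁ = 9633 years = 3.04017e+11 s; T₂ = 26.33 minutes = 1579.8 s.
T_syn = |T₁ · T₂ / (T₁ − T₂)|.
T_syn = |3.04017e+11 · 1579.8 / (3.04017e+11 − 1579.8)| s ≈ 1580 s = 26.33 minutes.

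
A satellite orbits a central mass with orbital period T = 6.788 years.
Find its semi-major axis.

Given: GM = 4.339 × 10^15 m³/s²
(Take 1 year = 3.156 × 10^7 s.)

Convert to SI: T = 6.788 years = 2.14229e+08 s.
Invert Kepler's third law: a = (GM · T² / (4π²))^(1/3).
Substituting T = 2.14229e+08 s and GM = 4.339e+15 m³/s²:
a = (4.339e+15 · (2.14229e+08)² / (4π²))^(1/3) m
a ≈ 1.715e+10 m = 17.15 Gm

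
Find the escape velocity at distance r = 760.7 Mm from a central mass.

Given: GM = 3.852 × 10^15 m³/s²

Convert to SI: r = 760.7 Mm = 7.607e+08 m.
Escape velocity comes from setting total energy to zero: ½v² − GM/r = 0 ⇒ v_esc = √(2GM / r).
v_esc = √(2 · 3.852e+15 / 7.607e+08) m/s ≈ 3182 m/s = 3.182 km/s.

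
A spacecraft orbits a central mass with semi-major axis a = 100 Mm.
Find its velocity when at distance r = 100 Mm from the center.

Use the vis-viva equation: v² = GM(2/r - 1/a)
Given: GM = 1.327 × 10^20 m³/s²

Convert to SI: a = 100 Mm = 1e+08 m; r = 100 Mm = 1e+08 m.
Vis-viva: v = √(GM · (2/r − 1/a)).
2/r − 1/a = 2/1e+08 − 1/1e+08 = 1e-08 m⁻¹.
v = √(1.327e+20 · 1e-08) m/s ≈ 1.152e+06 m/s = 1152 km/s.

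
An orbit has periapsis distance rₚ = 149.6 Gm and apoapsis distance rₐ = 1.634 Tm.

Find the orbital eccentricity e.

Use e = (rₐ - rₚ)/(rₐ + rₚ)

Convert to SI: rₚ = 149.6 Gm = 1.496e+11 m; rₐ = 1.634 Tm = 1.634e+12 m.
e = (rₐ − rₚ) / (rₐ + rₚ).
e = (1.634e+12 − 1.496e+11) / (1.634e+12 + 1.496e+11) = 1.4844e+12 / 1.7836e+12 ≈ 0.8322.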